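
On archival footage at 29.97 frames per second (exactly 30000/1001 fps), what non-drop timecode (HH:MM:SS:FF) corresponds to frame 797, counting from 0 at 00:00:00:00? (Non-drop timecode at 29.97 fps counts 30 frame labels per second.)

00:00:26:17

797 ÷ 30 = 26 full seconds, remainder 17 frames.
26 s = 0 h 0 min 26 s.
Timecode: 00:00:26:17.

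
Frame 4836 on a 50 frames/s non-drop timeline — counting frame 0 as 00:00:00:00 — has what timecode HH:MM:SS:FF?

4836 ÷ 50 = 96 full seconds, remainder 36 frames.
96 s = 0 h 1 min 36 s.
Timecode: 00:01:36:36.

00:01:36:36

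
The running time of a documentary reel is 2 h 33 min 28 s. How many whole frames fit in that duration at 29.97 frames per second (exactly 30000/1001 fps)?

2 h 33 min 28 s = 9208 s.
Frames = 9208 × 30000/1001 = 276240000/1001 ≈ 275964.0360.
Complete frames: 275964.

275964 frames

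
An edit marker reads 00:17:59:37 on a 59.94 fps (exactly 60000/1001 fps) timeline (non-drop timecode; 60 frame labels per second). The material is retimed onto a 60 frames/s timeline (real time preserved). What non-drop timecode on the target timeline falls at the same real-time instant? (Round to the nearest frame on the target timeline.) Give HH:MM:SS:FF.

Source frame index: (0×3600 + 17×60 + 59) × 60 + 37 = 64777.
Real time: 64777 / (60000/1001) = 64841777/60000 s.
Target frame: (64841777/60000) × (60) = 64841777/1000 ≈ 64841.777 → 64842.
At 60 labels/s: frame 64842 → 00:18:00:42.

00:18:00:42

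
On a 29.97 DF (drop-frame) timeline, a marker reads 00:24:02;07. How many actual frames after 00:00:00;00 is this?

As if non-drop at 30 labels/s: (0 × 3600 + 24 × 60 + 2) × 30 + 7 = 43267.
Minute boundaries passed: 24; those not divisible by 10: 24 − 2 = 22; dropped labels = 2 × 22 = 44.
Actual frame index = 43267 − 44 = 43223.

43223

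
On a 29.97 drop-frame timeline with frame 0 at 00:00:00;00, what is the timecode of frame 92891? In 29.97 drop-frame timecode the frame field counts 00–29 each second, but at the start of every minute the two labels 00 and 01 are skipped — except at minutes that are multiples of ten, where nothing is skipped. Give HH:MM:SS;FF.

Each 10-minute DF block holds 10 × 60 × 30 − 9 × 2 = 17982 frames. 92891 ÷ 17982 → 5 full blocks, remainder 2981.
Within the partial block the first minute is 1800 frames and each further minute 1798, so 1 further minute boundary passed. Total skipped labels = 18 × 5 + 2 × 1 = 92.
Non-drop label index = 92891 + 92 = 92983; at 30 labels/s that is 00:51:39:13, i.e. DF 00:51:39;13.

00:51:39;13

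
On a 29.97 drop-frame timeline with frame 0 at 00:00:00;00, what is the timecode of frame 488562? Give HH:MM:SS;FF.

Ten DF minutes hold 17982 frames, so frame 488562 lies in block 27 (frames 485514–503495) with 3048 frames into that block.
The block's first minute is 1800 frames and the rest 1798 each; 3048 frames reaches minute 1, so 27 × 18 + 1 × 2 = 488 labels have been skipped so far.
Adding those back, label number 488562 + 488 = 489050 at 30 labels/s is 16301 s + 20 f = 4 h 31 min 41 s frame 20, i.e. 04:31:41;20.

04:31:41;20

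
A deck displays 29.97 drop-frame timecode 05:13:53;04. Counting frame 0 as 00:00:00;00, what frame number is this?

As if non-drop at 30 labels/s: (5 × 3600 + 13 × 60 + 53) × 30 + 4 = 564994.
Minute boundaries passed: 313; those not divisible by 10: 313 − 31 = 282; dropped labels = 2 × 282 = 564.
Actual frame index = 564994 − 564 = 564430.

564430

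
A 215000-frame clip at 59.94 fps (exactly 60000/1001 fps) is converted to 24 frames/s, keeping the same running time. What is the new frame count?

86086 frames

Target frames = source frames × (target rate / source rate) = 215000 × (24)/(60000/1001) = 215000 × 1001/2500 = 86086.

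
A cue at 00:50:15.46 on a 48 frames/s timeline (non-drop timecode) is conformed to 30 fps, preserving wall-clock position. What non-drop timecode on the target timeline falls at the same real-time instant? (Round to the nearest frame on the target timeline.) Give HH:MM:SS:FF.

00:50:15:29

Source frame index: (0×3600 + 50×60 + 15) × 48 + 46 = 144766.
Real time: 144766 / (48) = 72383/24 s.
Target frame: (72383/24) × (30) = 361915/4 ≈ 90478.750 → 90479.
At 30 labels/s: frame 90479 → 00:50:15:29.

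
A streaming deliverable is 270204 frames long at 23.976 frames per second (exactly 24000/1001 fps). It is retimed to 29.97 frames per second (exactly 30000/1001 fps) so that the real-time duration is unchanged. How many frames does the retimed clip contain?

Target frames = source frames × (target rate / source rate) = 270204 × (30000/1001)/(24000/1001) = 270204 × 5/4 = 337755.

337755 frames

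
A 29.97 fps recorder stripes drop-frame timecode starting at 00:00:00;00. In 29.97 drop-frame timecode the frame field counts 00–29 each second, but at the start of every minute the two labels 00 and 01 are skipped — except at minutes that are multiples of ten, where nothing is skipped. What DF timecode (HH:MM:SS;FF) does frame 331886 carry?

Each 10-minute DF block holds 10 × 60 × 30 − 9 × 2 = 17982 frames. 331886 ÷ 17982 → 18 full blocks, remainder 8210.
Within the partial block the first minute is 1800 frames and each further minute 1798, so 4 further minute boundaries passed. Total skipped labels = 18 × 18 + 2 × 4 = 332.
Non-drop label index = 331886 + 332 = 332218; at 30 labels/s that is 03:04:33:28, i.e. DF 03:04:33;28.

03:04:33;28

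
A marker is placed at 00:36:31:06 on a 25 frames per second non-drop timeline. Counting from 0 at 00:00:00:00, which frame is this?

54781

Total seconds to the label: (0 × 3600 + 36 × 60 + 31) = 2191.
Frame index = 2191 × 25 + 6 = 54781.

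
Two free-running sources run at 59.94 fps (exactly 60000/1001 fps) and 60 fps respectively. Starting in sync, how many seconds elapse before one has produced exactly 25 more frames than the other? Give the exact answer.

The gap grows by |60 − 60000/1001| = 60/1001 frames per second.
Time for a 25-frame gap: 25 ÷ (60/1001) = 5005/12 s.

5005/12 seconds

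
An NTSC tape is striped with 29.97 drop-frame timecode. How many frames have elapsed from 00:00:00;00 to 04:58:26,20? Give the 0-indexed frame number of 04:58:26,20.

536662

Complete 10-minute blocks: 29, each 17982 frames → 521478.
Remaining 8 whole minutes in the current block: 1800 + 7 × 1798 = 14386 frames.
Within the current minute: 26 × 30 + 20 − 2 = 798 (labels ;00/;01 skipped at this minute). Total = 521478 + 14386 + 798 = 536662.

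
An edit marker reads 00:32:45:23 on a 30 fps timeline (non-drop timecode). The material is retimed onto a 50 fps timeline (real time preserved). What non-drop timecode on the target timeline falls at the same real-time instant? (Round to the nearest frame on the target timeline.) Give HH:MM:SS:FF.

00:32:45:38

Source frame index: (0×3600 + 32×60 + 45) × 30 + 23 = 58973.
Real time: 58973 / (30) = 58973/30 s.
Target frame: (58973/30) × (50) = 294865/3 ≈ 98288.333 → 98288.
At 50 labels/s: frame 98288 → 00:32:45:38.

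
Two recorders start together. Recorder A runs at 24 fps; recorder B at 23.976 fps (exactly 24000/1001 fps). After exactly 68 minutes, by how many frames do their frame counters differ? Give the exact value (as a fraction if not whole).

68 min = 4080 s.
A emits 24 × 4080 = 97920 frames; B emits 24000/1001 × 4080 = 97920000/1001.
Difference = 97920/1001 frames (≈ 97.8222); B is behind A.

97920/1001 frames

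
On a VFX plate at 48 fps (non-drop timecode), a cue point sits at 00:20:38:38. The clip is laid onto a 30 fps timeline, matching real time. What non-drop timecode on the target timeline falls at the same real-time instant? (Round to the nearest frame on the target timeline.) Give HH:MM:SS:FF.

00:20:38:24

Source frame index: (0×3600 + 20×60 + 38) × 48 + 38 = 59462.
Real time: 59462 / (48) = 29731/24 s.
Target frame: (29731/24) × (30) = 148655/4 ≈ 37163.750 → 37164.
At 30 labels/s: frame 37164 → 00:20:38:24.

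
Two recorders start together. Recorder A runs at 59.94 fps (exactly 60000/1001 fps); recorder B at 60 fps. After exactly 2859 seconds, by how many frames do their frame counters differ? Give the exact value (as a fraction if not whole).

A emits 60000/1001 × 2859 = 171540000/1001 frames; B emits 60 × 2859 = 171540.
Difference = 171540/1001 frames (≈ 171.3686); B is ahead of A.

171540/1001 frames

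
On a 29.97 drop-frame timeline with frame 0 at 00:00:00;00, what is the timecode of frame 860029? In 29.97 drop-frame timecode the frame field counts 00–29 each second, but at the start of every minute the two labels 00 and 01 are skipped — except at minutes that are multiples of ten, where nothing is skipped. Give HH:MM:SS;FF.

Ten DF minutes hold 17982 frames, so frame 860029 lies in block 47 (frames 845154–863135) with 14875 frames into that block.
The block's first minute is 1800 frames and the rest 1798 each; 14875 frames reaches minute 8, so 47 × 18 + 8 × 2 = 862 labels have been skipped so far.
Adding those back, label number 860029 + 862 = 860891 at 30 labels/s is 28696 s + 11 f = 7 h 58 min 16 s frame 11, i.e. 07:58:16;11.

07:58:16;11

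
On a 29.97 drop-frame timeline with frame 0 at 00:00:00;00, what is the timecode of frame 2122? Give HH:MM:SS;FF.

00:01:10;24

Each 10-minute DF block holds 10 × 60 × 30 − 9 × 2 = 17982 frames. 2122 ÷ 17982 → 0 full blocks, remainder 2122.
Within the partial block the first minute is 1800 frames and each further minute 1798, so 1 further minute boundary passed. Total skipped labels = 18 × 0 + 2 × 1 = 2.
Non-drop label index = 2122 + 2 = 2124; at 30 labels/s that is 00:01:10:24, i.e. DF 00:01:10;24.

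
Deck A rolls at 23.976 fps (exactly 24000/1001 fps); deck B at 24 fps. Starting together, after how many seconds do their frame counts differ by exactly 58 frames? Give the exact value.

The gap grows by |24 − 24000/1001| = 24/1001 frames per second.
Time for a 58-frame gap: 58 ÷ (24/1001) = 29029/12 s.

29029/12 seconds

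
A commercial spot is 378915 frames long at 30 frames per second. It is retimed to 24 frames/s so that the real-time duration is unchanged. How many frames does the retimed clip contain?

303132 frames

Target frames = source frames × (target rate / source rate) = 378915 × (24)/(30) = 378915 × 4/5 = 303132.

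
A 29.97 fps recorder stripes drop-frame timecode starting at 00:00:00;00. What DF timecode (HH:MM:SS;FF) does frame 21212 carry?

Ten DF minutes hold 17982 frames, so frame 21212 lies in block 1 (frames 17982–35963) with 3230 frames into that block.
The block's first minute is 1800 frames and the rest 1798 each; 3230 frames reaches minute 1, so 1 × 18 + 1 × 2 = 20 labels have been skipped so far.
Adding those back, label number 21212 + 20 = 21232 at 30 labels/s is 707 s + 22 f = 0 h 11 min 47 s frame 22, i.e. 00:11:47;22.

00:11:47;22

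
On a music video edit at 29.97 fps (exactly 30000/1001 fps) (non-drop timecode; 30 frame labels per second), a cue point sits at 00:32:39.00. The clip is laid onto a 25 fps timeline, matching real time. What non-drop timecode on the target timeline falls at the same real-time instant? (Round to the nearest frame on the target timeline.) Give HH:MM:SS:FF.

Source frame index: (0×3600 + 32×60 + 39) × 30 + 0 = 58770.
Real time: 58770 / (30000/1001) = 1960959/1000 s.
Target frame: (1960959/1000) × (25) = 1960959/40 ≈ 49023.975 → 49024.
At 25 labels/s: frame 49024 → 00:32:40:24.

00:32:40:24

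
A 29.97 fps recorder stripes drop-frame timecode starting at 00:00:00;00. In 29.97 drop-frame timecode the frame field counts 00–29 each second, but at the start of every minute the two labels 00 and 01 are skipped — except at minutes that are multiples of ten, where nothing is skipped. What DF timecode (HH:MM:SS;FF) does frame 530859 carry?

04:55:13;01

Ten DF minutes hold 17982 frames, so frame 530859 lies in block 29 (frames 521478–539459) with 9381 frames into that block.
The block's first minute is 1800 frames and the rest 1798 each; 9381 frames reaches minute 5, so 29 × 18 + 5 × 2 = 532 labels have been skipped so far.
Adding those back, label number 530859 + 532 = 531391 at 30 labels/s is 17713 s + 1 f = 4 h 55 min 13 s frame 1, i.e. 04:55:13;01.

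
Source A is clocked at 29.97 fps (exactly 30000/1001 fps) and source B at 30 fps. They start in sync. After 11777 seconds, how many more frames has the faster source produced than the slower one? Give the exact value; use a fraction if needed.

A emits 30000/1001 × 11777 = 353310000/1001 frames; B emits 30 × 11777 = 353310.
Difference = 353310/1001 frames (≈ 352.9570); B is ahead of A.

353310/1001 frames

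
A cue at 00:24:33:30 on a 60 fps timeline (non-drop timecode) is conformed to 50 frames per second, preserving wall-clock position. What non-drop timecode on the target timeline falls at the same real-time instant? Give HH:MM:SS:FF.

00:24:33:25

Source frame index: (0×3600 + 24×60 + 33) × 60 + 30 = 88410.
Real time: 88410 / (60) = 2947/2 s.
Target frame: (2947/2) × (50) = 73675.
At 50 labels/s: frame 73675 → 00:24:33:25.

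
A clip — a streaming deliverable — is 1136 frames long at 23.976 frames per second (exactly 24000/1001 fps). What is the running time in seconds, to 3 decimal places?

47.381 seconds

Running time = 1136 × 1001/24000 = 71071/1500 s ≈ 47.381 s.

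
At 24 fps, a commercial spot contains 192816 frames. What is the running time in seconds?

Running time = 192816 / (24) = 8034 s.

8034 seconds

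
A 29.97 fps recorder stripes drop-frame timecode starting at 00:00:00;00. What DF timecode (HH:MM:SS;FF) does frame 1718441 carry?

15:55:38;21

Each 10-minute DF block holds 10 × 60 × 30 − 9 × 2 = 17982 frames. 1718441 ÷ 17982 → 95 full blocks, remainder 10151.
Within the partial block the first minute is 1800 frames and each further minute 1798, so 5 further minute boundaries passed. Total skipped labels = 18 × 95 + 2 × 5 = 1720.
Non-drop label index = 1718441 + 1720 = 1720161; at 30 labels/s that is 15:55:38:21, i.e. DF 15:55:38;21.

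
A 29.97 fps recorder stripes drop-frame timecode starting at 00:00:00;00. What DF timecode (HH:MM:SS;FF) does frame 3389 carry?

Ten DF minutes hold 17982 frames, so frame 3389 lies in block 0 (frames 0–17981) with 3389 frames into that block.
The block's first minute is 1800 frames and the rest 1798 each; 3389 frames reaches minute 1, so 0 × 18 + 1 × 2 = 2 labels have been skipped so far.
Adding those back, label number 3389 + 2 = 3391 at 30 labels/s is 113 s + 1 f = 0 h 1 min 53 s frame 1, i.e. 00:01:53;01.

00:01:53;01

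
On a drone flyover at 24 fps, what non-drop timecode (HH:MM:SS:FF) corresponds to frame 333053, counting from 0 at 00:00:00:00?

333053 ÷ 24 = 13877 full seconds, remainder 5 frames.
13877 s = 3 h 51 min 17 s.
Timecode: 03:51:17:05.

03:51:17:05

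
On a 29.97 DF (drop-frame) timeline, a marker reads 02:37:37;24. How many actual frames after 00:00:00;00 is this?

283450

As if non-drop at 30 labels/s: (2 × 3600 + 37 × 60 + 37) × 30 + 24 = 283734.
Minute boundaries passed: 157; those not divisible by 10: 157 − 15 = 142; dropped labels = 2 × 142 = 284.
Actual frame index = 283734 − 284 = 283450.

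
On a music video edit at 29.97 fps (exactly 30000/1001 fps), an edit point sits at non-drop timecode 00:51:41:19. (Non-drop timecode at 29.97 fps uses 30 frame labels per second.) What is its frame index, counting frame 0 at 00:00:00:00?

93049

Total seconds to the label: (0 × 3600 + 51 × 60 + 41) = 3101.
Frame index = 3101 × 30 + 19 = 93049.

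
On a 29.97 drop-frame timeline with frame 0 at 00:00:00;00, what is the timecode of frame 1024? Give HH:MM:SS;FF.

Each 10-minute DF block holds 10 × 60 × 30 − 9 × 2 = 17982 frames. 1024 ÷ 17982 → 0 full blocks, remainder 1024.
Within the partial block the first minute is 1800 frames and each further minute 1798, so 0 further minute boundaries passed. Total skipped labels = 18 × 0 + 2 × 0 = 0.
Non-drop label index = 1024 + 0 = 1024; at 30 labels/s that is 00:00:34:04, i.e. DF 00:00:34;04.

00:00:34;04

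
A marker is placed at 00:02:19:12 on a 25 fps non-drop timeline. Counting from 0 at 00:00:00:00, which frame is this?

frame 3487

Total seconds to the label: (0 × 3600 + 2 × 60 + 19) = 139.
Frame index = 139 × 25 + 12 = 3487.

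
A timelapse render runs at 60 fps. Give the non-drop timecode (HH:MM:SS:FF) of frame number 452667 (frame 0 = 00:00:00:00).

452667 ÷ 60 = 7544 full seconds, remainder 27 frames.
7544 s = 2 h 5 min 44 s.
Timecode: 02:05:44:27.

02:05:44:27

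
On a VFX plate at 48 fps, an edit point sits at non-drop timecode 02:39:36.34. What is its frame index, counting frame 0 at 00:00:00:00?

Total seconds to the label: (2 × 3600 + 39 × 60 + 36) = 9576.
Frame index = 9576 × 48 + 34 = 459682.

459682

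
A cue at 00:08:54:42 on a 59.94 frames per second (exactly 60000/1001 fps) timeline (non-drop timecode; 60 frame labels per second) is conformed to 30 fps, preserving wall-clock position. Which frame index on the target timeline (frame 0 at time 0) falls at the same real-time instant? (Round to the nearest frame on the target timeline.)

Source frame index: (0×3600 + 8×60 + 54) × 60 + 42 = 32082.
Real time: 32082 / (60000/1001) = 5352347/10000 s.
Target frame: (5352347/10000) × (30) = 16057041/1000 ≈ 16057.041 → 16057.

frame 16057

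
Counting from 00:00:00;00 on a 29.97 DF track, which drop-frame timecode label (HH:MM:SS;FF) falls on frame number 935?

Each 10-minute DF block holds 10 × 60 × 30 − 9 × 2 = 17982 frames. 935 ÷ 17982 → 0 full blocks, remainder 935.
Within the partial block the first minute is 1800 frames and each further minute 1798, so 0 further minute boundaries passed. Total skipped labels = 18 × 0 + 2 × 0 = 0.
Non-drop label index = 935 + 0 = 935; at 30 labels/s that is 00:00:31:05, i.e. DF 00:00:31;05.

00:00:31;05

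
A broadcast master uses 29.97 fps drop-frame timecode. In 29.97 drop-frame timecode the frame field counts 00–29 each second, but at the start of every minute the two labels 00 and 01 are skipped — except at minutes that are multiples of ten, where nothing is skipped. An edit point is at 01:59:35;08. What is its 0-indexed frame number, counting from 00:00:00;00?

Complete 10-minute blocks: 11, each 17982 frames → 197802.
Remaining 9 whole minutes in the current block: 1800 + 8 × 1798 = 16184 frames.
Within the current minute: 35 × 30 + 8 − 2 = 1056 (labels ;00/;01 skipped at this minute). Total = 197802 + 16184 + 1056 = 215042.

215042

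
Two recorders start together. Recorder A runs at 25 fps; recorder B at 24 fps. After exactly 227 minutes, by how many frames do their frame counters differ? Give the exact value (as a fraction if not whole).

227 min = 13620 s.
A emits 25 × 13620 = 340500 frames; B emits 24 × 13620 = 326880.
Difference = 13620 frames; B is behind A.

13620 frames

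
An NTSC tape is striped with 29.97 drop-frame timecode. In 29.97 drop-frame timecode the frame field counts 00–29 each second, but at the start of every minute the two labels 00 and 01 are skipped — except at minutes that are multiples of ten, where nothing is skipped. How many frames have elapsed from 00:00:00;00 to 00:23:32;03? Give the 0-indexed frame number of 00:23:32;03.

42321

As if non-drop at 30 labels/s: (0 × 3600 + 23 × 60 + 32) × 30 + 3 = 42363.
Minute boundaries passed: 23; those not divisible by 10: 23 − 2 = 21; dropped labels = 2 × 21 = 42.
Actual frame index = 42363 − 42 = 42321.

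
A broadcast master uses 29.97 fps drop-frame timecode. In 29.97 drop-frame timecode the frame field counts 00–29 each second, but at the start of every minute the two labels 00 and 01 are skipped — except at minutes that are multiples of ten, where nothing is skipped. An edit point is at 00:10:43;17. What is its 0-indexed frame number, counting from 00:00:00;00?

19289

Complete 10-minute blocks: 1, each 17982 frames → 17982.
Remaining 0 whole minutes in the current block: 0 frames.
Within the current minute: 43 × 30 + 17 = 1307. Total = 17982 + 0 + 1307 = 19289.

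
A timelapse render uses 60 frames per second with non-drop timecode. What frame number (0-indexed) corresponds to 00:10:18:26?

37106

Total seconds to the label: (0 × 3600 + 10 × 60 + 18) = 618.
Frame index = 618 × 60 + 26 = 37106.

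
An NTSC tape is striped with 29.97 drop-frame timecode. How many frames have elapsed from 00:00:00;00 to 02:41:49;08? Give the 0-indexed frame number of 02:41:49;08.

290988

As if non-drop at 30 labels/s: (2 × 3600 + 41 × 60 + 49) × 30 + 8 = 291278.
Minute boundaries passed: 161; those not divisible by 10: 161 − 16 = 145; dropped labels = 2 × 145 = 290.
Actual frame index = 291278 − 290 = 290988.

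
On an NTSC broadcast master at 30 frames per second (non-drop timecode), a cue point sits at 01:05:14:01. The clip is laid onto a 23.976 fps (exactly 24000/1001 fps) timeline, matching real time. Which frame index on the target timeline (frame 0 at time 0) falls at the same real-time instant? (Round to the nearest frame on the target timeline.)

Source frame index: (1×3600 + 5×60 + 14) × 30 + 1 = 117421.
Real time: 117421 / (30) = 117421/30 s.
Target frame: (117421/30) × (24000/1001) = 93936800/1001 ≈ 93842.957 → 93843.

frame 93843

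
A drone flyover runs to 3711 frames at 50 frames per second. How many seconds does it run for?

Running time = 3711 / (50) = 74.22 s.

74.22 seconds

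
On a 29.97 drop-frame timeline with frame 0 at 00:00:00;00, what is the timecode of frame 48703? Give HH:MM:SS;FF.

00:27:05;03

Ten DF minutes hold 17982 frames, so frame 48703 lies in block 2 (frames 35964–53945) with 12739 frames into that block.
The block's first minute is 1800 frames and the rest 1798 each; 12739 frames reaches minute 7, so 2 × 18 + 7 × 2 = 50 labels have been skipped so far.
Adding those back, label number 48703 + 50 = 48753 at 30 labels/s is 1625 s + 3 f = 0 h 27 min 5 s frame 3, i.e. 00:27:05;03.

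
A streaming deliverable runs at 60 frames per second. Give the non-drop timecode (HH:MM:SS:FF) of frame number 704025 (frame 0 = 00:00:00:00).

03:15:33:45

704025 ÷ 60 = 11733 full seconds, remainder 45 frames.
11733 s = 3 h 15 min 33 s.
Timecode: 03:15:33:45.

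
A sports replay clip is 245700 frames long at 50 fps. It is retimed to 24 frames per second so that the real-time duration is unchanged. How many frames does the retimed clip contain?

Target frames = source frames × (target rate / source rate) = 245700 × (24)/(50) = 245700 × 12/25 = 117936.

117936 frames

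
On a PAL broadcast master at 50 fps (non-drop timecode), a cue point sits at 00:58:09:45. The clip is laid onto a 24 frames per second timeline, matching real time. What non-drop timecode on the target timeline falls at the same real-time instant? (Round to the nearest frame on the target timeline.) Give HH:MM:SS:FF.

00:58:09:22

Source frame index: (0×3600 + 58×60 + 9) × 50 + 45 = 174495.
Real time: 174495 / (50) = 34899/10 s.
Target frame: (34899/10) × (24) = 418788/5 ≈ 83757.600 → 83758.
At 24 labels/s: frame 83758 → 00:58:09:22.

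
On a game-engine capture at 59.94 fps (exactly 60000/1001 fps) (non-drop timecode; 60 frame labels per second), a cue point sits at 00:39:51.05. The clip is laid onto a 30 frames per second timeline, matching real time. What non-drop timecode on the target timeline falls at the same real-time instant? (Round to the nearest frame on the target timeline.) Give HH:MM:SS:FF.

Source frame index: (0×3600 + 39×60 + 51) × 60 + 5 = 143465.
Real time: 143465 / (60000/1001) = 28721693/12000 s.
Target frame: (28721693/12000) × (30) = 28721693/400 ≈ 71804.232 → 71804.
At 30 labels/s: frame 71804 → 00:39:53:14.

00:39:53:14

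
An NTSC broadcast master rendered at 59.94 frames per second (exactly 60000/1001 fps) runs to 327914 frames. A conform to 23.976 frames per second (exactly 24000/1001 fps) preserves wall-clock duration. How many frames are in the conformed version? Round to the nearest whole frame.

Frames at target rate = 327914 × (24000/1001) / (60000/1001) = 655828/5 ≈ 131165.600.
Nearest whole frame: 131166.

131166 frames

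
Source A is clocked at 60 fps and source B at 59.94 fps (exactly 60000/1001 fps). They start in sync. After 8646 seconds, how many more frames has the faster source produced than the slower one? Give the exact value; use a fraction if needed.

47160/91 frames

A emits 60 × 8646 = 518760 frames; B emits 60000/1001 × 8646 = 47160000/91.
Difference = 47160/91 frames (≈ 518.2418); B is behind A.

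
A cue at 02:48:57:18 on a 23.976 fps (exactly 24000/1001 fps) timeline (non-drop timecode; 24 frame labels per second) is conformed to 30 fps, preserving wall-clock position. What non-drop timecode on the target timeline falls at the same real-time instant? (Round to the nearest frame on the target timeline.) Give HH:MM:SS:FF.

02:49:07:27

Source frame index: (2×3600 + 48×60 + 57) × 24 + 18 = 243306.
Real time: 243306 / (24000/1001) = 40591551/4000 s.
Target frame: (40591551/4000) × (30) = 121774653/400 ≈ 304436.633 → 304437.
At 30 labels/s: frame 304437 → 02:49:07:27.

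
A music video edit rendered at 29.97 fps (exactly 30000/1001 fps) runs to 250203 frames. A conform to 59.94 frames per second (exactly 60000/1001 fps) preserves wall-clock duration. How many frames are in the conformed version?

500406 frames

Frames at target rate = 250203 × (60000/1001) / (30000/1001) = 500406.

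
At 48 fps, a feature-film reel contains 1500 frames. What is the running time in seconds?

Running time = 1500 / (48) = 31.25 s.

31.25 seconds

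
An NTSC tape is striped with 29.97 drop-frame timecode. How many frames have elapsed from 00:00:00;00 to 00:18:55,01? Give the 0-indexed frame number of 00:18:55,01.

34017

As if non-drop at 30 labels/s: (0 × 3600 + 18 × 60 + 55) × 30 + 1 = 34051.
Minute boundaries passed: 18; those not divisible by 10: 18 − 1 = 17; dropped labels = 2 × 17 = 34.
Actual frame index = 34051 − 34 = 34017.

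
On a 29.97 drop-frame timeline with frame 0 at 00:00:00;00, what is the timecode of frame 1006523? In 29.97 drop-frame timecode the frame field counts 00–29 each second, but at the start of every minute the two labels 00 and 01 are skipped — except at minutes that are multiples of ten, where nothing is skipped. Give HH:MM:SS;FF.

Ten DF minutes hold 17982 frames, so frame 1006523 lies in block 55 (frames 989010–1006991) with 17513 frames into that block.
The block's first minute is 1800 frames and the rest 1798 each; 17513 frames reaches minute 9, so 55 × 18 + 9 × 2 = 1008 labels have been skipped so far.
Adding those back, label number 1006523 + 1008 = 1007531 at 30 labels/s is 33584 s + 11 f = 9 h 19 min 44 s frame 11, i.e. 09:19:44;11.

09:19:44;11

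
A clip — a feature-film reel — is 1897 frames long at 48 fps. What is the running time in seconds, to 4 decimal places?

Running time = 1897 × 1/48 = 1897/48 s ≈ 39.5208 s.

39.5208 seconds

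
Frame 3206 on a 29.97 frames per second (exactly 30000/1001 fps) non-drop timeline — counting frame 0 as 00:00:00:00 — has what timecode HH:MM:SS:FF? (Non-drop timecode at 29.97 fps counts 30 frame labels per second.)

00:01:46:26

3206 ÷ 30 = 106 full seconds, remainder 26 frames.
106 s = 0 h 1 min 46 s.
Timecode: 00:01:46:26.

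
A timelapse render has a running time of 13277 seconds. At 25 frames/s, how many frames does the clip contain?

331925 frames

Frames = 13277 × 25 = 331925.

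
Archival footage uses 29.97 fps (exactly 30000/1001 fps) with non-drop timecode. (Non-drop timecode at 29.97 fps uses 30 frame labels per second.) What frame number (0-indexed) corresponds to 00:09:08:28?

Total seconds to the label: (0 × 3600 + 9 × 60 + 8) = 548.
Frame index = 548 × 30 + 28 = 16468.

16468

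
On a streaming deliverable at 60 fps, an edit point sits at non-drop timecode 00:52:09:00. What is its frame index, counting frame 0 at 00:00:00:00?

Total seconds to the label: (0 × 3600 + 52 × 60 + 9) = 3129.
Frame index = 3129 × 60 + 0 = 187740.

frame 187740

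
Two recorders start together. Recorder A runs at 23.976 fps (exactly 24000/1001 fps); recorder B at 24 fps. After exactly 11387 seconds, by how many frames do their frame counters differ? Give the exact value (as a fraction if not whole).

273288/1001 frames

A emits 24000/1001 × 11387 = 273288000/1001 frames; B emits 24 × 11387 = 273288.
Difference = 273288/1001 frames (≈ 273.0150); B is ahead of A.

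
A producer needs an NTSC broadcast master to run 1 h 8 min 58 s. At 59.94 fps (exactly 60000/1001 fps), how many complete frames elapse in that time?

248031 frames

1 h 8 min 58 s = 4138 s.
Frames = 4138 × 60000/1001 = 248280000/1001 ≈ 248031.9680.
Complete frames: 248031.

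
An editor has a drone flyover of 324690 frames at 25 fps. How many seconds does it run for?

12987.6 seconds

Running time = 324690 / (25) = 12987.6 s.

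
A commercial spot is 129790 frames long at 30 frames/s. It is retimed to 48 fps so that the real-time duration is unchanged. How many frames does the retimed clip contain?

Target frames = source frames × (target rate / source rate) = 129790 × (48)/(30) = 129790 × 8/5 = 207664.

207664 frames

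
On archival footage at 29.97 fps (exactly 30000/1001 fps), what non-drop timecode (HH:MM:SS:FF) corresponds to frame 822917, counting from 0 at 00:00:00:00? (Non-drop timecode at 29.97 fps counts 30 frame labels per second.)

822917 ÷ 30 = 27430 full seconds, remainder 17 frames.
27430 s = 7 h 37 min 10 s.
Timecode: 07:37:10:17.

07:37:10:17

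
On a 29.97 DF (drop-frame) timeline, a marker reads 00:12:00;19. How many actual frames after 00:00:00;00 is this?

21597

Complete 10-minute blocks: 1, each 17982 frames → 17982.
Remaining 2 whole minutes in the current block: 1800 + 1 × 1798 = 3598 frames.
Within the current minute: 0 × 30 + 19 − 2 = 17 (labels ;00/;01 skipped at this minute). Total = 17982 + 3598 + 17 = 21597.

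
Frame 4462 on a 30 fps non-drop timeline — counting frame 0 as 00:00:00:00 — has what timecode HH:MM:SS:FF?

00:02:28:22

4462 ÷ 30 = 148 full seconds, remainder 22 frames.
148 s = 0 h 2 min 28 s.
Timecode: 00:02:28:22.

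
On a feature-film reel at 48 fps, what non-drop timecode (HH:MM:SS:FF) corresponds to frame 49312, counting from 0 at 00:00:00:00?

49312 ÷ 48 = 1027 full seconds, remainder 16 frames.
1027 s = 0 h 17 min 7 s.
Timecode: 00:17:07:16.

00:17:07:16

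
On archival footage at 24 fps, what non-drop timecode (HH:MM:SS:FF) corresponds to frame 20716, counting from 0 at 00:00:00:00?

00:14:23:04

20716 ÷ 24 = 863 full seconds, remainder 4 frames.
863 s = 0 h 14 min 23 s.
Timecode: 00:14:23:04.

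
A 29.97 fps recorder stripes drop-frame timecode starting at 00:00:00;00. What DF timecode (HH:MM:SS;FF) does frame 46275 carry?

Each 10-minute DF block holds 10 × 60 × 30 − 9 × 2 = 17982 frames. 46275 ÷ 17982 → 2 full blocks, remainder 10311.
Within the partial block the first minute is 1800 frames and each further minute 1798, so 5 further minute boundaries passed. Total skipped labels = 18 × 2 + 2 × 5 = 46.
Non-drop label index = 46275 + 46 = 46321; at 30 labels/s that is 00:25:44:01, i.e. DF 00:25:44;01.

00:25:44;01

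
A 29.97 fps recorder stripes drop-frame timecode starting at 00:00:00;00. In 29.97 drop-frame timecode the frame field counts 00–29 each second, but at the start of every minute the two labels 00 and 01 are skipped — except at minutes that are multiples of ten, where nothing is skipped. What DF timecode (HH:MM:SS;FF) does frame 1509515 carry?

13:59:27;17

Each 10-minute DF block holds 10 × 60 × 30 − 9 × 2 = 17982 frames. 1509515 ÷ 17982 → 83 full blocks, remainder 17009.
Within the partial block the first minute is 1800 frames and each further minute 1798, so 9 further minute boundaries passed. Total skipped labels = 18 × 83 + 2 × 9 = 1512.
Non-drop label index = 1509515 + 1512 = 1511027; at 30 labels/s that is 13:59:27:17, i.e. DF 13:59:27;17.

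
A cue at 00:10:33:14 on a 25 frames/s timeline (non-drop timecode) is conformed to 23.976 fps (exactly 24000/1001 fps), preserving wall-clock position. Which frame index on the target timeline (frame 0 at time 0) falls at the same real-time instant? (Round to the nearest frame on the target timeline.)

Source frame index: (0×3600 + 10×60 + 33) × 25 + 14 = 15839.
Real time: 15839 / (25) = 15839/25 s.
Target frame: (15839/25) × (24000/1001) = 15205440/1001 ≈ 15190.250 → 15190.

frame 15190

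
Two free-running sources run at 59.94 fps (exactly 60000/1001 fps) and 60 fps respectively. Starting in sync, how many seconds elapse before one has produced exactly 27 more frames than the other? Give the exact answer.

450.45 seconds

The gap grows by |60 − 60000/1001| = 60/1001 frames per second.
Time for a 27-frame gap: 27 ÷ (60/1001) = 450.45 s.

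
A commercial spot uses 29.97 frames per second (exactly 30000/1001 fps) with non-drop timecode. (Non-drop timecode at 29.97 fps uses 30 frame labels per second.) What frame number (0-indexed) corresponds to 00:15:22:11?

Total seconds to the label: (0 × 3600 + 15 × 60 + 22) = 922.
Frame index = 922 × 30 + 11 = 27671.

27671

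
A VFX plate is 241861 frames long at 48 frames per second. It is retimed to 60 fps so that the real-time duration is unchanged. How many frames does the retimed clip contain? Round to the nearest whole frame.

302326 frames

Frames at target rate = 241861 × (60) / (48) = 1209305/4 ≈ 302326.250.
Nearest whole frame: 302326.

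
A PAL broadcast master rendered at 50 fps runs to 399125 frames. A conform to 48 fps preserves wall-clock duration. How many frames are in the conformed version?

Target frames = source frames × (target rate / source rate) = 399125 × (48)/(50) = 399125 × 24/25 = 383160.

383160 frames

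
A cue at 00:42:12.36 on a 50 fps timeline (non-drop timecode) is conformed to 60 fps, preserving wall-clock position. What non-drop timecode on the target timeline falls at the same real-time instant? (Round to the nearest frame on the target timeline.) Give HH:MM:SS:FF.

00:42:12:43

Source frame index: (0×3600 + 42×60 + 12) × 50 + 36 = 126636.
Real time: 126636 / (50) = 63318/25 s.
Target frame: (63318/25) × (60) = 759816/5 ≈ 151963.200 → 151963.
At 60 labels/s: frame 151963 → 00:42:12:43.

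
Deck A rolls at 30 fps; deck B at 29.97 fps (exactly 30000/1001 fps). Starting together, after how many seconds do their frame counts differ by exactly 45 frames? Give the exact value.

The gap grows by |30000/1001 − 30| = 30/1001 frames per second.
Time for a 45-frame gap: 45 ÷ (30/1001) = 1501.5 s.

1501.5 seconds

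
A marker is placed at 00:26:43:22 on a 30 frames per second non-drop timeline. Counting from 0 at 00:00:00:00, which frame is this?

48112

Total seconds to the label: (0 × 3600 + 26 × 60 + 43) = 1603.
Frame index = 1603 × 30 + 22 = 48112.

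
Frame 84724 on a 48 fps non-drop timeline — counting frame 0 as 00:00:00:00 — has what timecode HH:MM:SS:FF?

84724 ÷ 48 = 1765 full seconds, remainder 4 frames.
1765 s = 0 h 29 min 25 s.
Timecode: 00:29:25:04.

00:29:25:04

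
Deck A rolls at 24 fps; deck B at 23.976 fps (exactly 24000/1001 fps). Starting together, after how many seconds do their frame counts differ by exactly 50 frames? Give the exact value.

The gap grows by |24000/1001 − 24| = 24/1001 frames per second.
Time for a 50-frame gap: 50 ÷ (24/1001) = 25025/12 s.

25025/12 seconds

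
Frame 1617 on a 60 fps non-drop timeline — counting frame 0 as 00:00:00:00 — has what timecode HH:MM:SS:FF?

00:00:26:57

1617 ÷ 60 = 26 full seconds, remainder 57 frames.
26 s = 0 h 0 min 26 s.
Timecode: 00:00:26:57.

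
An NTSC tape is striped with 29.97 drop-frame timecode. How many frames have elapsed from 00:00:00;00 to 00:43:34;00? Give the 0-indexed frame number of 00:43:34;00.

As if non-drop at 30 labels/s: (0 × 3600 + 43 × 60 + 34) × 30 + 0 = 78420.
Minute boundaries passed: 43; those not divisible by 10: 43 − 4 = 39; dropped labels = 2 × 39 = 78.
Actual frame index = 78420 − 78 = 78342.

78342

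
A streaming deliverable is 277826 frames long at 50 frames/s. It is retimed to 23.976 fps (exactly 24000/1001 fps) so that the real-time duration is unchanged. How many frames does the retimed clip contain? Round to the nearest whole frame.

Frames at target rate = 277826 × (24000/1001) / (50) = 133356480/1001 ≈ 133223.257.
Nearest whole frame: 133223.

133223 frames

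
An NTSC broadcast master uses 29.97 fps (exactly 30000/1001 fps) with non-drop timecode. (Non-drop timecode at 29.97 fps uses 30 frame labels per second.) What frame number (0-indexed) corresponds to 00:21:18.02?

frame 38342

Total seconds to the label: (0 × 3600 + 21 × 60 + 18) = 1278.
Frame index = 1278 × 30 + 2 = 38342.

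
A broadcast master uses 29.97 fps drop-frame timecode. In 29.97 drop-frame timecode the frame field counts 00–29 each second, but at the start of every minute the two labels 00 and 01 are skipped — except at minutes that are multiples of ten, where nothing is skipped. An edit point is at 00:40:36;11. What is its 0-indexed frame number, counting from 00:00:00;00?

As if non-drop at 30 labels/s: (0 × 3600 + 40 × 60 + 36) × 30 + 11 = 73091.
Minute boundaries passed: 40; those not divisible by 10: 40 − 4 = 36; dropped labels = 2 × 36 = 72.
Actual frame index = 73091 − 72 = 73019.

73019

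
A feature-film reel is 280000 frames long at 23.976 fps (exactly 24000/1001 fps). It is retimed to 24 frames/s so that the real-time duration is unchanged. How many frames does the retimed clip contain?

Target frames = source frames × (target rate / source rate) = 280000 × (24)/(24000/1001) = 280000 × 1001/1000 = 280280.

280280 frames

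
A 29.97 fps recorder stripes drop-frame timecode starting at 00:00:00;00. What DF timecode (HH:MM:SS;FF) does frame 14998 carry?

00:08:20;14

Ten DF minutes hold 17982 frames, so frame 14998 lies in block 0 (frames 0–17981) with 14998 frames into that block.
The block's first minute is 1800 frames and the rest 1798 each; 14998 frames reaches minute 8, so 0 × 18 + 8 × 2 = 16 labels have been skipped so far.
Adding those back, label number 14998 + 16 = 15014 at 30 labels/s is 500 s + 14 f = 0 h 8 min 20 s frame 14, i.e. 00:08:20;14.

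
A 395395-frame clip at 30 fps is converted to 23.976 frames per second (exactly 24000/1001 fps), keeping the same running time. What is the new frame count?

Target frames = source frames × (target rate / source rate) = 395395 × (24000/1001)/(30) = 395395 × 800/1001 = 316000.

316000 frames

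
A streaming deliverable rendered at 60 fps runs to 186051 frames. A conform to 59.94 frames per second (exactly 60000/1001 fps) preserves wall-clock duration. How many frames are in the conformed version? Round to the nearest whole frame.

Frames at target rate = 186051 × (60000/1001) / (60) = 186051000/1001 ≈ 185865.135.
Nearest whole frame: 185865.

185865 frames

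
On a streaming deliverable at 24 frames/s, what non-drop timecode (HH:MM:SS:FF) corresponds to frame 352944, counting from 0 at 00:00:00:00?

04:05:06:00

352944 ÷ 24 = 14706 full seconds, remainder 0 frames.
14706 s = 4 h 5 min 6 s.
Timecode: 04:05:06:00.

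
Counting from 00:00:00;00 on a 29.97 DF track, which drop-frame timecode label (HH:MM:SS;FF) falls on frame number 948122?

08:47:15;22

Each 10-minute DF block holds 10 × 60 × 30 − 9 × 2 = 17982 frames. 948122 ÷ 17982 → 52 full blocks, remainder 13058.
Within the partial block the first minute is 1800 frames and each further minute 1798, so 7 further minute boundaries passed. Total skipped labels = 18 × 52 + 2 × 7 = 950.
Non-drop label index = 948122 + 950 = 949072; at 30 labels/s that is 08:47:15:22, i.e. DF 08:47:15;22.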